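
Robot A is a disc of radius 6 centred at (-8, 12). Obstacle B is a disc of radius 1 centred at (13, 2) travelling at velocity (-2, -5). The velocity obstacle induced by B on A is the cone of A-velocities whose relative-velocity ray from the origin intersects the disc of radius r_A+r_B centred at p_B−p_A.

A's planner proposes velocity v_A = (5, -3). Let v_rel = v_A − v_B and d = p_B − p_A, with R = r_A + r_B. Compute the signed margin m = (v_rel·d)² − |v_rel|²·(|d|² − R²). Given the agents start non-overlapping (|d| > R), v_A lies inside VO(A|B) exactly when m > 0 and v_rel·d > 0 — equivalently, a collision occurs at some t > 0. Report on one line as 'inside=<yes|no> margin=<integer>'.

d = (21, -10),  |d|² = 541;  R = 6+1 = 7,  c = 541−7² = 492
v_rel = (7, 2),  |v_rel|² = 53;  v_rel·d = (7)·(21) + (2)·(-10) = 127
53·t² − 254·t + 492 = 0  ⇒  m = 127² − 53·492 = -9947
m = -9947 < 0,  v_rel·d = 127 > 0  ⇒  outside

inside=no margin=-9947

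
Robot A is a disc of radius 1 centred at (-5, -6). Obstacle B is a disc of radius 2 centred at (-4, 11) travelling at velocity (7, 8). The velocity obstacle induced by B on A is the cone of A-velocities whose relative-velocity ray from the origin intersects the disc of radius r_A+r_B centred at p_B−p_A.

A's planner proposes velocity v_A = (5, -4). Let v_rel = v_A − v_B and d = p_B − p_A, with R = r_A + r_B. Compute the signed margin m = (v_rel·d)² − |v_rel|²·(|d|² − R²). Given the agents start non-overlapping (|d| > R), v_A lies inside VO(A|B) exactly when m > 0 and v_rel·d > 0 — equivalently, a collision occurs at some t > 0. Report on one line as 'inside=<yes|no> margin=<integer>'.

d = (1, 17),  |d|² = 290;  R = 1+2 = 3,  c = 290−3² = 281
v_rel = (-2, -12),  |v_rel|² = 148;  v_rel·d = (-2)·(1) + (-12)·(17) = -206
148·t² + 412·t + 281 = 0  ⇒  m = (-206)² − 148·281 = 848
m = 848 > 0,  v_rel·d = -206 < 0  ⇒  outside

inside=no margin=848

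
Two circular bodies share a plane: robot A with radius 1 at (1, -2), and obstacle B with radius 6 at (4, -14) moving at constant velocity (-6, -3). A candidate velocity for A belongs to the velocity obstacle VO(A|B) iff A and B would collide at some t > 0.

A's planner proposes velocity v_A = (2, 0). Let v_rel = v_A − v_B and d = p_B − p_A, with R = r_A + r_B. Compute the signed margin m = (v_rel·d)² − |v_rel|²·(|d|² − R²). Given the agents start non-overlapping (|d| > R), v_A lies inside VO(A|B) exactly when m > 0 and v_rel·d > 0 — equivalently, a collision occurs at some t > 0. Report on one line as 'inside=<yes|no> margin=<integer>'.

d = (3, -12),  |d|² = 153;  R = 1+6 = 7,  c = 153−7² = 104
v_rel = (8, 3),  |v_rel|² = 73;  v_rel·d = (8)·(3) + (3)·(-12) = -12
73·t² + 24·t + 104 = 0  ⇒  m = (-12)² − 73·104 = -7448
m = -7448 < 0,  v_rel·d = -12 < 0  ⇒  outside

inside=no margin=-7448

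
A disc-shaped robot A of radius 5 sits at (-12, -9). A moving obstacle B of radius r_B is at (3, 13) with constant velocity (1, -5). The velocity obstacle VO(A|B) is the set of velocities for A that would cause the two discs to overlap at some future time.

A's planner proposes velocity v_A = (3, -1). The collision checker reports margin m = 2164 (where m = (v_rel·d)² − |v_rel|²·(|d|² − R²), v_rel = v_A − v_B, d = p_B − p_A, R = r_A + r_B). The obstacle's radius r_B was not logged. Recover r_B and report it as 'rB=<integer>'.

m = 2164
d = (15, 22);  v_rel = (2, 4),  |v_rel|² = 20
v_rel×d = (2)·(22) − (4)·(15) = -16
since m = R²·20 − (-16)²:  R² = (256 + 2164) / 20 = 121
R = √121 = 11  ⇒  r_B = 11 − 5 = 6

rB=6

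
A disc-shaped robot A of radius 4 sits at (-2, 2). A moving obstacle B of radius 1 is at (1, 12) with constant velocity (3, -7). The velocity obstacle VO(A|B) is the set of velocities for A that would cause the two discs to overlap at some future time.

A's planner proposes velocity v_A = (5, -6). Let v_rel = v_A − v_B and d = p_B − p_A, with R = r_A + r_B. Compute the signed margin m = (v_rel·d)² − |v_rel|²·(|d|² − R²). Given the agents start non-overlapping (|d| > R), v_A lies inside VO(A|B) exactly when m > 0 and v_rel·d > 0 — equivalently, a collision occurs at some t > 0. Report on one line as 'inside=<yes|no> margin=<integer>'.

d = (3, 10),  |d|² = 109;  R = 4+1 = 5,  c = 109−5² = 84
v_rel = (2, 1),  |v_rel|² = 5;  v_rel·d = (2)·(3) + (1)·(10) = 16
5·t² − 32·t + 84 = 0  ⇒  m = 16² − 5·84 = -164
m = -164 < 0,  v_rel·d = 16 > 0  ⇒  outside

inside=no margin=-164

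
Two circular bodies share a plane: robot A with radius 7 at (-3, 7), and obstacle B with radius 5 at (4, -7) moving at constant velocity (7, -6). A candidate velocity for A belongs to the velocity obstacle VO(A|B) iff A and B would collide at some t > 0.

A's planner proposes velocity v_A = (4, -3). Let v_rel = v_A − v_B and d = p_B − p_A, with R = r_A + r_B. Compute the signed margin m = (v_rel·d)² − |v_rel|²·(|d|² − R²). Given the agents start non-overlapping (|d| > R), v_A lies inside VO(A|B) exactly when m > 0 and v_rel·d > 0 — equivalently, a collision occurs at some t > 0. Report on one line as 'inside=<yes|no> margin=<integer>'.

d = (7, -14),  |d|² = 245;  R = 7+5 = 12,  c = 245−12² = 101
v_rel = (-3, 3),  |v_rel|² = 18;  v_rel·d = (-3)·(7) + (3)·(-14) = -63
18·t² + 126·t + 101 = 0  ⇒  m = (-63)² − 18·101 = 2151
m = 2151 > 0,  v_rel·d = -63 < 0  ⇒  outside

inside=no margin=2151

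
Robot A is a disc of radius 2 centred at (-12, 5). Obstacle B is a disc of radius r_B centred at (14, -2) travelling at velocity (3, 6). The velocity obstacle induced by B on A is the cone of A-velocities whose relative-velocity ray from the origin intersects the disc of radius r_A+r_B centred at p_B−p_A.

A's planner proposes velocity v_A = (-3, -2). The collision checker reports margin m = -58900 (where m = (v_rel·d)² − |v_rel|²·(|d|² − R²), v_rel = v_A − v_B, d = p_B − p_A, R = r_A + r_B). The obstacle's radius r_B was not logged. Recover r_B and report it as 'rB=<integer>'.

m = -58900
d = (26, -7);  v_rel = (-6, -8),  |v_rel|² = 100
v_rel×d = (-6)·(-7) − (-8)·(26) = 250
since m = R²·100 − 250²:  R² = (62500 + -58900) / 100 = 36
R = √36 = 6  ⇒  r_B = 6 − 2 = 4

rB=4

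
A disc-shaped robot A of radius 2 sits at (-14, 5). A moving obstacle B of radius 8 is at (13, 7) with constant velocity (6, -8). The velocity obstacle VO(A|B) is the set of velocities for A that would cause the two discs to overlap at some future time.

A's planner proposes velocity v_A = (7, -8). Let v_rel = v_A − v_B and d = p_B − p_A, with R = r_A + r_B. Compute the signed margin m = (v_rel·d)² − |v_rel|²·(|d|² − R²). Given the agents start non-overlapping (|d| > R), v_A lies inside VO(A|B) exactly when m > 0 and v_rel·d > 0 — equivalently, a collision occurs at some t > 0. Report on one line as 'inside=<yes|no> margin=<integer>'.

d = (27, 2),  |d|² = 733;  R = 2+8 = 10,  c = 733−10² = 633
v_rel = (1, 0),  |v_rel|² = 1;  v_rel·d = (1)·(27) + (0)·(2) = 27
1·t² − 54·t + 633 = 0  ⇒  m = 27² − 1·633 = 96
m = 96 > 0,  v_rel·d = 27 > 0  ⇒  inside

inside=yes margin=96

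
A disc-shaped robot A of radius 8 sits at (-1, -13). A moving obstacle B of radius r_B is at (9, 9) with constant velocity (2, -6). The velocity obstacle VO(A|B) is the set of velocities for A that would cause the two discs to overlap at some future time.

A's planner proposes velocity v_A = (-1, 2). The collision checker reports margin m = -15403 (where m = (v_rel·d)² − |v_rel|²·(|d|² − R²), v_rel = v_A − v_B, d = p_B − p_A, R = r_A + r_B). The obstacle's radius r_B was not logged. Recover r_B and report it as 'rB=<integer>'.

m = -15403
d = (10, 22);  v_rel = (-3, 8),  |v_rel|² = 73
v_rel×d = (-3)·(22) − (8)·(10) = -146
since m = R²·73 − (-146)²:  R² = (21316 + -15403) / 73 = 81
R = √81 = 9  ⇒  r_B = 9 − 8 = 1

rB=1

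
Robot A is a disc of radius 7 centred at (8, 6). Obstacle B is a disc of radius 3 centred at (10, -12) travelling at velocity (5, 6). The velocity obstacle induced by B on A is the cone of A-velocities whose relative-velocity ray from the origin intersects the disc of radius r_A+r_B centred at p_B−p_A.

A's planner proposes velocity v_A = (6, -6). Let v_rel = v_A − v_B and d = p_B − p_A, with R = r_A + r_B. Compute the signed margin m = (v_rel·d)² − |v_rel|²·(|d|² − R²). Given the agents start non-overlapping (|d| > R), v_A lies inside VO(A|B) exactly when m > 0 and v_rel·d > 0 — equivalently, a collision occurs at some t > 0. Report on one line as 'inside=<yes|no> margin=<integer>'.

d = (2, -18),  |d|² = 328;  R = 7+3 = 10,  c = 328−10² = 228
v_rel = (1, -12),  |v_rel|² = 145;  v_rel·d = (1)·(2) + (-12)·(-18) = 218
145·t² − 436·t + 228 = 0  ⇒  m = 218² − 145·228 = 14464
m = 14464 > 0,  v_rel·d = 218 > 0  ⇒  inside

inside=yes margin=14464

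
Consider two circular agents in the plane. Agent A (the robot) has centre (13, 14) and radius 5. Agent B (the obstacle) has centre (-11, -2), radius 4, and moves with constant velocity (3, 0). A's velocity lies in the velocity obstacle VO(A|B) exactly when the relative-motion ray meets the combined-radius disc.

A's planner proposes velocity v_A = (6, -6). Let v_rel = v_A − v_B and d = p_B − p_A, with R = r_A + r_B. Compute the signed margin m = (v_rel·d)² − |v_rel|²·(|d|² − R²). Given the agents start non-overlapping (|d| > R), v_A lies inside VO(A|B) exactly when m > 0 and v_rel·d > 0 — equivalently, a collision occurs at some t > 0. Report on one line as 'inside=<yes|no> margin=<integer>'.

d = (-24, -16),  |d|² = 832;  R = 5+4 = 9,  c = 832−9² = 751
v_rel = (3, -6),  |v_rel|² = 45;  v_rel·d = (3)·(-24) + (-6)·(-16) = 24
45·t² − 48·t + 751 = 0  ⇒  m = 24² − 45·751 = -33219
m = -33219 < 0,  v_rel·d = 24 > 0  ⇒  outside

inside=no margin=-33219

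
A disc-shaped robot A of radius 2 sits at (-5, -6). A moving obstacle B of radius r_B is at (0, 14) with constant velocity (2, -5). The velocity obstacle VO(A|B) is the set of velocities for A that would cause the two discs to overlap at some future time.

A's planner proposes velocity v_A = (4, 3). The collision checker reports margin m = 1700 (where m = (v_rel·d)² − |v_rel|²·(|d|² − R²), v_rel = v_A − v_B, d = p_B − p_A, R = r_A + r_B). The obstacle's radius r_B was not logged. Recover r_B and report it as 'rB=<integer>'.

m = 1700
d = (5, 20);  v_rel = (2, 8),  |v_rel|² = 68
v_rel×d = (2)·(20) − (8)·(5) = 0
since m = R²·68 − 0²:  R² = (0 + 1700) / 68 = 25
R = √25 = 5  ⇒  r_B = 5 − 2 = 3

rB=3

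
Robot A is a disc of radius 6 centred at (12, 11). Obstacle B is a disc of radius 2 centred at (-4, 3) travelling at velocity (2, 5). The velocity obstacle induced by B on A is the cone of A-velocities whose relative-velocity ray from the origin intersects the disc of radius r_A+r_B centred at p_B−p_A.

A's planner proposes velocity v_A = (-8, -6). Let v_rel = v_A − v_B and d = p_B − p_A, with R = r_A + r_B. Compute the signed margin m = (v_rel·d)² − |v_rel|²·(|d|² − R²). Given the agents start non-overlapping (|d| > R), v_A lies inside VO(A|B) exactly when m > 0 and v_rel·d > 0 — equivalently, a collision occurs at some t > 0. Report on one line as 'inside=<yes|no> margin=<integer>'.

d = (-16, -8),  |d|² = 320;  R = 6+2 = 8,  c = 320−8² = 256
v_rel = (-10, -11),  |v_rel|² = 221;  v_rel·d = (-10)·(-16) + (-11)·(-8) = 248
221·t² − 496·t + 256 = 0  ⇒  m = 248² − 221·256 = 4928
m = 4928 > 0,  v_rel·d = 248 > 0  ⇒  inside

inside=yes margin=4928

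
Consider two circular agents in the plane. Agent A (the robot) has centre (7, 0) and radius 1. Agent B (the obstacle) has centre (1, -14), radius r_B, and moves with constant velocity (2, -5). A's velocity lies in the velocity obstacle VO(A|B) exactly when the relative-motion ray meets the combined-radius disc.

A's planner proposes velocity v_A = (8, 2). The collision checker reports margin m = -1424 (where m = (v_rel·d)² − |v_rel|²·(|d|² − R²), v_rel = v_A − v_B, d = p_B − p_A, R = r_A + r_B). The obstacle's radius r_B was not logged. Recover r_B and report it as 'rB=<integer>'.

m = -1424
d = (-6, -14);  v_rel = (6, 7),  |v_rel|² = 85
v_rel×d = (6)·(-14) − (7)·(-6) = -42
since m = R²·85 − (-42)²:  R² = (1764 + -1424) / 85 = 4
R = √4 = 2  ⇒  r_B = 2 − 1 = 1

rB=1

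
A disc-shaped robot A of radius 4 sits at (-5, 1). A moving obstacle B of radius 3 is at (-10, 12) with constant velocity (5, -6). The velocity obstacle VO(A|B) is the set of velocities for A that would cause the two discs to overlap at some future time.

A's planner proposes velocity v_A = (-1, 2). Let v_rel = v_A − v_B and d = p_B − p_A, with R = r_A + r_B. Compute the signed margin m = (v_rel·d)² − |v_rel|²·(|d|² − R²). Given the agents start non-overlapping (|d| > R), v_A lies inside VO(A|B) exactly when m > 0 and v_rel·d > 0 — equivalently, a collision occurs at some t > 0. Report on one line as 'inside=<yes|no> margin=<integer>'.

d = (-5, 11),  |d|² = 146;  R = 4+3 = 7,  c = 146−7² = 97
v_rel = (-6, 8),  |v_rel|² = 100;  v_rel·d = (-6)·(-5) + (8)·(11) = 118
100·t² − 236·t + 97 = 0  ⇒  m = 118² − 100·97 = 4224
m = 4224 > 0,  v_rel·d = 118 > 0  ⇒  inside

inside=yes margin=4224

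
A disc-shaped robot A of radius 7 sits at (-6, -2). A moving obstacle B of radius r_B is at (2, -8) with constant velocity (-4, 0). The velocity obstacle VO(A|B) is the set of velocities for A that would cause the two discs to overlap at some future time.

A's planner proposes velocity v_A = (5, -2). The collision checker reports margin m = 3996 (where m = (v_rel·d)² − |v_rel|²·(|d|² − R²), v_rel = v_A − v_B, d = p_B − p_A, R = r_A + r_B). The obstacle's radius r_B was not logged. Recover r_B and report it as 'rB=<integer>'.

m = 3996
d = (8, -6);  v_rel = (9, -2),  |v_rel|² = 85
v_rel×d = (9)·(-6) − (-2)·(8) = -38
since m = R²·85 − (-38)²:  R² = (1444 + 3996) / 85 = 64
R = √64 = 8  ⇒  r_B = 8 − 7 = 1

rB=1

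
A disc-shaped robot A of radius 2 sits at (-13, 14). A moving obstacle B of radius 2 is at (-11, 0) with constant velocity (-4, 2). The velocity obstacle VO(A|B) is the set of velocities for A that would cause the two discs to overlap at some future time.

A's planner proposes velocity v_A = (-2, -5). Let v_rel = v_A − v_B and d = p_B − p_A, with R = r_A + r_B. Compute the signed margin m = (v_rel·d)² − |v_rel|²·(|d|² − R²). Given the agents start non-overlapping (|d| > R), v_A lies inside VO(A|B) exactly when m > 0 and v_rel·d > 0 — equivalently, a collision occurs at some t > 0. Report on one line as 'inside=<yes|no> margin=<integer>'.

d = (2, -14),  |d|² = 200;  R = 2+2 = 4,  c = 200−4² = 184
v_rel = (2, -7),  |v_rel|² = 53;  v_rel·d = (2)·(2) + (-7)·(-14) = 102
53·t² − 204·t + 184 = 0  ⇒  m = 102² − 53·184 = 652
m = 652 > 0,  v_rel·d = 102 > 0  ⇒  inside

inside=yes margin=652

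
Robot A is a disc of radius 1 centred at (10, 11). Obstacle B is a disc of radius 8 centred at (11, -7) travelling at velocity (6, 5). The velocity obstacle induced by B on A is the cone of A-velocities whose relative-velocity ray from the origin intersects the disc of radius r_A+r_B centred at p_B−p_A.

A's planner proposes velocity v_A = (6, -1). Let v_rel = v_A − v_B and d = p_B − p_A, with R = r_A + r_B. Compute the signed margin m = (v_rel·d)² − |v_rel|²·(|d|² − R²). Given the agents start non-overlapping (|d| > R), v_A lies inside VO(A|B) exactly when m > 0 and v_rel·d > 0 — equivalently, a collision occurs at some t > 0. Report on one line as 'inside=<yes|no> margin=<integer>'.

d = (1, -18),  |d|² = 325;  R = 1+8 = 9,  c = 325−9² = 244
v_rel = (0, -6),  |v_rel|² = 36;  v_rel·d = (0)·(1) + (-6)·(-18) = 108
36·t² − 216·t + 244 = 0  ⇒  m = 108² − 36·244 = 2880
m = 2880 > 0,  v_rel·d = 108 > 0  ⇒  inside

inside=yes margin=2880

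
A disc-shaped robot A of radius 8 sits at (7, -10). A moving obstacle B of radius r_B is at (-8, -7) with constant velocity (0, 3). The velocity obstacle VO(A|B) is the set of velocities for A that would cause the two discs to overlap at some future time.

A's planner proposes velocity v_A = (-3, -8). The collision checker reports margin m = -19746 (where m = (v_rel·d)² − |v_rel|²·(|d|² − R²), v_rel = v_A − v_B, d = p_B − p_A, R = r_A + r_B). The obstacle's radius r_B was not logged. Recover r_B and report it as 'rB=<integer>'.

m = -19746
d = (-15, 3);  v_rel = (-3, -11),  |v_rel|² = 130
v_rel×d = (-3)·(3) − (-11)·(-15) = -174
since m = R²·130 − (-174)²:  R² = (30276 + -19746) / 130 = 81
R = √81 = 9  ⇒  r_B = 9 − 8 = 1

rB=1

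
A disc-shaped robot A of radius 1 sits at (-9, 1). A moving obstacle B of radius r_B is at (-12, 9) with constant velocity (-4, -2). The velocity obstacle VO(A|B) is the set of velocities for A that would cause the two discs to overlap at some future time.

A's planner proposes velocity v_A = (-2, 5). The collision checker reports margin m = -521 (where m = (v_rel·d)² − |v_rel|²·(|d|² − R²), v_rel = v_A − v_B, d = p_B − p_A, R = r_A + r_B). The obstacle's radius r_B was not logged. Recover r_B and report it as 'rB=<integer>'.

m = -521
d = (-3, 8);  v_rel = (2, 7),  |v_rel|² = 53
v_rel×d = (2)·(8) − (7)·(-3) = 37
since m = R²·53 − 37²:  R² = (1369 + -521) / 53 = 16
R = √16 = 4  ⇒  r_B = 4 − 1 = 3

rB=3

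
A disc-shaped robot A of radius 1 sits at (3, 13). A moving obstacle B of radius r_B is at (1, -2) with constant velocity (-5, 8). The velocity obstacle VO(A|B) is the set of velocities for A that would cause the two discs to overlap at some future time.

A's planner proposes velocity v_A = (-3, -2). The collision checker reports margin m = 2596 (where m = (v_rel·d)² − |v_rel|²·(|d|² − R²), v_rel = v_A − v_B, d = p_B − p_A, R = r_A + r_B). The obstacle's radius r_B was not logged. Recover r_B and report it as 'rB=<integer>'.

m = 2596
d = (-2, -15);  v_rel = (2, -10),  |v_rel|² = 104
v_rel×d = (2)·(-15) − (-10)·(-2) = -50
since m = R²·104 − (-50)²:  R² = (2500 + 2596) / 104 = 49
R = √49 = 7  ⇒  r_B = 7 − 1 = 6

rB=6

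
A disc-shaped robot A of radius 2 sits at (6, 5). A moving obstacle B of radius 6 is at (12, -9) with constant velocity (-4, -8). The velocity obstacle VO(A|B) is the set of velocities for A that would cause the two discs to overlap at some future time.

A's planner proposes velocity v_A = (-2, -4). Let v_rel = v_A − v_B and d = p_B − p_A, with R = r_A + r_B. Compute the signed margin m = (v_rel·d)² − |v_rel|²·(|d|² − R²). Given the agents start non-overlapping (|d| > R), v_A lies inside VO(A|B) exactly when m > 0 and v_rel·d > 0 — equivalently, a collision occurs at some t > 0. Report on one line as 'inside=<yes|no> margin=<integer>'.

d = (6, -14),  |d|² = 232;  R = 2+6 = 8,  c = 232−8² = 168
v_rel = (2, 4),  |v_rel|² = 20;  v_rel·d = (2)·(6) + (4)·(-14) = -44
20·t² + 88·t + 168 = 0  ⇒  m = (-44)² − 20·168 = -1424
m = -1424 < 0,  v_rel·d = -44 < 0  ⇒  outside

inside=no margin=-1424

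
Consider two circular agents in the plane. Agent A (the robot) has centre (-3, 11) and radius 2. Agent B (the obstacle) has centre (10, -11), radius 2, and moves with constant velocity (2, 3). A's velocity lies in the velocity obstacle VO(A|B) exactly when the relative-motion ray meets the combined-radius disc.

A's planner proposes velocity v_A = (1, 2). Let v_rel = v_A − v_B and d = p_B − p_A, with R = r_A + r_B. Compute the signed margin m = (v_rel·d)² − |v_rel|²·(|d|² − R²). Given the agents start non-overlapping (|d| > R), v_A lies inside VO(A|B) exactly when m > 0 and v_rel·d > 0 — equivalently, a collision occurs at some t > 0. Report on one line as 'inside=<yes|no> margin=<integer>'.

d = (13, -22),  |d|² = 653;  R = 2+2 = 4,  c = 653−4² = 637
v_rel = (-1, -1),  |v_rel|² = 2;  v_rel·d = (-1)·(13) + (-1)·(-22) = 9
2·t² − 18·t + 637 = 0  ⇒  m = 9² − 2·637 = -1193
m = -1193 < 0,  v_rel·d = 9 > 0  ⇒  outside

inside=no margin=-1193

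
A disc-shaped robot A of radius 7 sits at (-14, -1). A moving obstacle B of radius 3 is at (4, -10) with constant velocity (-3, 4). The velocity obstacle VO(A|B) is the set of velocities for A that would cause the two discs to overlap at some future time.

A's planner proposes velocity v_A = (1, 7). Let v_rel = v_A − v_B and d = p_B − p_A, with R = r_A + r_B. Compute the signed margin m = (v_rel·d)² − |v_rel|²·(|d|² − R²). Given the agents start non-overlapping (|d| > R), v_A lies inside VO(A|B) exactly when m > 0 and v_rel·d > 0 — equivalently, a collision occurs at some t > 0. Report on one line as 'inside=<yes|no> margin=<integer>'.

d = (18, -9),  |d|² = 405;  R = 7+3 = 10,  c = 405−10² = 305
v_rel = (4, 3),  |v_rel|² = 25;  v_rel·d = (4)·(18) + (3)·(-9) = 45
25·t² − 90·t + 305 = 0  ⇒  m = 45² − 25·305 = -5600
m = -5600 < 0,  v_rel·d = 45 > 0  ⇒  outside

inside=no margin=-5600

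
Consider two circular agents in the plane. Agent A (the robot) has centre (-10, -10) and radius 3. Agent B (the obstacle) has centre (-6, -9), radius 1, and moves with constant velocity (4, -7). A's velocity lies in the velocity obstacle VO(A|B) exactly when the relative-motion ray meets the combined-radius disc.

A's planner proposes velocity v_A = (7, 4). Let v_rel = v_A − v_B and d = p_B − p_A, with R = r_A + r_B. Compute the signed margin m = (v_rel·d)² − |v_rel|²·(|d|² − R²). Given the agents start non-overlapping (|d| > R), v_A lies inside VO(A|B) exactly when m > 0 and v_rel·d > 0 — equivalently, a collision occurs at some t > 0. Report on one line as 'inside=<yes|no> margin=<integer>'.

d = (4, 1),  |d|² = 17;  R = 3+1 = 4,  c = 17−4² = 1
v_rel = (3, 11),  |v_rel|² = 130;  v_rel·d = (3)·(4) + (11)·(1) = 23
130·t² − 46·t + 1 = 0  ⇒  m = 23² − 130·1 = 399
m = 399 > 0,  v_rel·d = 23 > 0  ⇒  inside

inside=yes margin=399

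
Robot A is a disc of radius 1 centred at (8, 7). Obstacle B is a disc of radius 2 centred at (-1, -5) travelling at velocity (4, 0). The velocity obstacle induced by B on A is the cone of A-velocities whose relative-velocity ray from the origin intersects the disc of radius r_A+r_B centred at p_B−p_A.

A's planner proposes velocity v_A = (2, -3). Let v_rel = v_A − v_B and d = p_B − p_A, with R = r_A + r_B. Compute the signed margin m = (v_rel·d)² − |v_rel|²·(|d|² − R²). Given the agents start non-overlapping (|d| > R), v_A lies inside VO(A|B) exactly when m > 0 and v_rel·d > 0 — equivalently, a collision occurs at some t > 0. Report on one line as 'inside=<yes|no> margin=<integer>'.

d = (-9, -12),  |d|² = 225;  R = 1+2 = 3,  c = 225−3² = 216
v_rel = (-2, -3),  |v_rel|² = 13;  v_rel·d = (-2)·(-9) + (-3)·(-12) = 54
13·t² − 108·t + 216 = 0  ⇒  m = 54² − 13·216 = 108
m = 108 > 0,  v_rel·d = 54 > 0  ⇒  inside

inside=yes margin=108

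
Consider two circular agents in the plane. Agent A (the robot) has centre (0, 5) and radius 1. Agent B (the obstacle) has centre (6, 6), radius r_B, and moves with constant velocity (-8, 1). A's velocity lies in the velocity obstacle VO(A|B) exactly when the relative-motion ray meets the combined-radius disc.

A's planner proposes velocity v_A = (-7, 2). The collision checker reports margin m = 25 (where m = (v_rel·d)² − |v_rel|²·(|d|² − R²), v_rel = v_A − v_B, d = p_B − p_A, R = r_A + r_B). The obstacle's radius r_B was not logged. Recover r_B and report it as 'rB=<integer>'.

m = 25
d = (6, 1);  v_rel = (1, 1),  |v_rel|² = 2
v_rel×d = (1)·(1) − (1)·(6) = -5
since m = R²·2 − (-5)²:  R² = (25 + 25) / 2 = 25
R = √25 = 5  ⇒  r_B = 5 − 1 = 4

rB=4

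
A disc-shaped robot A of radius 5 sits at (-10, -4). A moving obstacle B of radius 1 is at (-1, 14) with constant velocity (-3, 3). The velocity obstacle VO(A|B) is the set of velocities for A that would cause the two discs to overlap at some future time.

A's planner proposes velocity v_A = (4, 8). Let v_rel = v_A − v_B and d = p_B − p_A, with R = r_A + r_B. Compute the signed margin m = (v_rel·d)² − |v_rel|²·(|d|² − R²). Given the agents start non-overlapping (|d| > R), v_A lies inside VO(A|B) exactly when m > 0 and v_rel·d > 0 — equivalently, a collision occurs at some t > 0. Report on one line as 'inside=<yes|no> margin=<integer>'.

d = (9, 18),  |d|² = 405;  R = 5+1 = 6,  c = 405−6² = 369
v_rel = (7, 5),  |v_rel|² = 74;  v_rel·d = (7)·(9) + (5)·(18) = 153
74·t² − 306·t + 369 = 0  ⇒  m = 153² − 74·369 = -3897
m = -3897 < 0,  v_rel·d = 153 > 0  ⇒  outside

inside=no margin=-3897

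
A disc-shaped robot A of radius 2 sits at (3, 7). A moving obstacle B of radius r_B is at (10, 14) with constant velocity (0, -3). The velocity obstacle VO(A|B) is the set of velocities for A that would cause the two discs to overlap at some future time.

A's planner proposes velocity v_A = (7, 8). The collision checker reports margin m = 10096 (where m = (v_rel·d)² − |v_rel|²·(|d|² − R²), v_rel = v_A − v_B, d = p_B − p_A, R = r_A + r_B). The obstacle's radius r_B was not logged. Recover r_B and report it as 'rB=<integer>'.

m = 10096
d = (7, 7);  v_rel = (7, 11),  |v_rel|² = 170
v_rel×d = (7)·(7) − (11)·(7) = -28
since m = R²·170 − (-28)²:  R² = (784 + 10096) / 170 = 64
R = √64 = 8  ⇒  r_B = 8 − 2 = 6

rB=6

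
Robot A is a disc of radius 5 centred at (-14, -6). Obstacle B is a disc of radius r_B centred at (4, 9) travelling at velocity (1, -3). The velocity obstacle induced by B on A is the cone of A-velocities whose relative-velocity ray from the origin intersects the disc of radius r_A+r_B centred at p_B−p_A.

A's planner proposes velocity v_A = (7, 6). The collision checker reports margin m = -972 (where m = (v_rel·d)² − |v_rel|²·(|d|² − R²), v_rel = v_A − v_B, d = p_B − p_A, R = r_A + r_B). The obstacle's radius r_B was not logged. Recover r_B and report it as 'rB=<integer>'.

m = -972
d = (18, 15);  v_rel = (6, 9),  |v_rel|² = 117
v_rel×d = (6)·(15) − (9)·(18) = -72
since m = R²·117 − (-72)²:  R² = (5184 + -972) / 117 = 36
R = √36 = 6  ⇒  r_B = 6 − 5 = 1

rB=1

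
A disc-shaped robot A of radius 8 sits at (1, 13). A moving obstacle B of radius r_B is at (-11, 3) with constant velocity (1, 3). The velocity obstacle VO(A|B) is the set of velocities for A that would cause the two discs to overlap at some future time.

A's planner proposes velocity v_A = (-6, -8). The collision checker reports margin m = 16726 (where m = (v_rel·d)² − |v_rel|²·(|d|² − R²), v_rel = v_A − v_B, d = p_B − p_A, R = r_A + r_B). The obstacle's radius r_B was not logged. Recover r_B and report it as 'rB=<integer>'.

m = 16726
d = (-12, -10);  v_rel = (-7, -11),  |v_rel|² = 170
v_rel×d = (-7)·(-10) − (-11)·(-12) = -62
since m = R²·170 − (-62)²:  R² = (3844 + 16726) / 170 = 121
R = √121 = 11  ⇒  r_B = 11 − 8 = 3

rB=3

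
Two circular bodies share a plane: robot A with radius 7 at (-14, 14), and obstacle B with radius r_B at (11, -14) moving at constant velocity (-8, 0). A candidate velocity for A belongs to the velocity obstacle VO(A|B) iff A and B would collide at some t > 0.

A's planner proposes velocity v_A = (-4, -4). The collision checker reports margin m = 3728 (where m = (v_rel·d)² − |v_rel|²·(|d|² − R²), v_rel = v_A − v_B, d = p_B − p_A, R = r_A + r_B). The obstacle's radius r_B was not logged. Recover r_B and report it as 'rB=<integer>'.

m = 3728
d = (25, -28);  v_rel = (4, -4),  |v_rel|² = 32
v_rel×d = (4)·(-28) − (-4)·(25) = -12
since m = R²·32 − (-12)²:  R² = (144 + 3728) / 32 = 121
R = √121 = 11  ⇒  r_B = 11 − 7 = 4

rB=4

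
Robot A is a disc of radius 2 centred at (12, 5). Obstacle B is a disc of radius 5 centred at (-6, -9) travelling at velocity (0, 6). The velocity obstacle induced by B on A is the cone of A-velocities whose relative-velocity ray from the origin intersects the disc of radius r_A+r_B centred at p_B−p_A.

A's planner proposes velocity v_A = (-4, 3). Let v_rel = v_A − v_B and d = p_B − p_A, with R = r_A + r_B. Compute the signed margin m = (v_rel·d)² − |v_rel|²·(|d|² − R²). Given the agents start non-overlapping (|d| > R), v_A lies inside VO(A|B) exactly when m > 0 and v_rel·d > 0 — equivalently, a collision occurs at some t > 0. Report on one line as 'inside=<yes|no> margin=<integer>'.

d = (-18, -14),  |d|² = 520;  R = 2+5 = 7,  c = 520−7² = 471
v_rel = (-4, -3),  |v_rel|² = 25;  v_rel·d = (-4)·(-18) + (-3)·(-14) = 114
25·t² − 228·t + 471 = 0  ⇒  m = 114² − 25·471 = 1221
m = 1221 > 0,  v_rel·d = 114 > 0  ⇒  inside

inside=yes margin=1221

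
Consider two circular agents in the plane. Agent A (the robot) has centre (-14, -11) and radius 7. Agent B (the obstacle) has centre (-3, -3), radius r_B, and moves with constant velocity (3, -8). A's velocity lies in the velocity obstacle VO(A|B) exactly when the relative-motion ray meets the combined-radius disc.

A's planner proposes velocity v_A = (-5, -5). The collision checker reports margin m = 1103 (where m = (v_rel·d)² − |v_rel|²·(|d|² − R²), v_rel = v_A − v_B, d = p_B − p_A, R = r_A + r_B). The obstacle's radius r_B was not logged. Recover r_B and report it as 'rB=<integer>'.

m = 1103
d = (11, 8);  v_rel = (-8, 3),  |v_rel|² = 73
v_rel×d = (-8)·(8) − (3)·(11) = -97
since m = R²·73 − (-97)²:  R² = (9409 + 1103) / 73 = 144
R = √144 = 12  ⇒  r_B = 12 − 7 = 5

rB=5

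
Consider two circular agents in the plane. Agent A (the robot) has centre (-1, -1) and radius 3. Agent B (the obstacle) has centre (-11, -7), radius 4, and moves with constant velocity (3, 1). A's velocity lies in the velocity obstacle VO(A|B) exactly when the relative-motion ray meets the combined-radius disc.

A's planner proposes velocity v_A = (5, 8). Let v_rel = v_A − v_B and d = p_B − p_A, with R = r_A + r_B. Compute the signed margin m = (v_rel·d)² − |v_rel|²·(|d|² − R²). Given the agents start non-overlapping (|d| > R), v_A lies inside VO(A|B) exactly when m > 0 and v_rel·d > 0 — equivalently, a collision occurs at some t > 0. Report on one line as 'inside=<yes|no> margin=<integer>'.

d = (-10, -6),  |d|² = 136;  R = 3+4 = 7,  c = 136−7² = 87
v_rel = (2, 7),  |v_rel|² = 53;  v_rel·d = (2)·(-10) + (7)·(-6) = -62
53·t² + 124·t + 87 = 0  ⇒  m = (-62)² − 53·87 = -767
m = -767 < 0,  v_rel·d = -62 < 0  ⇒  outside

inside=no margin=-767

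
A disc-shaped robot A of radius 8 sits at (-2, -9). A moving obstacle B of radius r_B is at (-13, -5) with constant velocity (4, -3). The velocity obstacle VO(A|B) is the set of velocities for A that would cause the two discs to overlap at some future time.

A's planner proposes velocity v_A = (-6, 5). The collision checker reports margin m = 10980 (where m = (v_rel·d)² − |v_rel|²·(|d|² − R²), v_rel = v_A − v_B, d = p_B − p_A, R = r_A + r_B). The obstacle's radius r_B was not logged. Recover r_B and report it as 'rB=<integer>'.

m = 10980
d = (-11, 4);  v_rel = (-10, 8),  |v_rel|² = 164
v_rel×d = (-10)·(4) − (8)·(-11) = 48
since m = R²·164 − 48²:  R² = (2304 + 10980) / 164 = 81
R = √81 = 9  ⇒  r_B = 9 − 8 = 1

rB=1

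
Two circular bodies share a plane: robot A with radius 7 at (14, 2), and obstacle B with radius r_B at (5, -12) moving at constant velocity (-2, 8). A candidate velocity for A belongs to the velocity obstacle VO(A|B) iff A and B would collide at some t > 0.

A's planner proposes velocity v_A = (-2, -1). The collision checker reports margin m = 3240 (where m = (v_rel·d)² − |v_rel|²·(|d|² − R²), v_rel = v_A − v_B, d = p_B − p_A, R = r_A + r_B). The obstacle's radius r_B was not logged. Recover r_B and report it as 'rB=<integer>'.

m = 3240
d = (-9, -14);  v_rel = (0, -9),  |v_rel|² = 81
v_rel×d = (0)·(-14) − (-9)·(-9) = -81
since m = R²·81 − (-81)²:  R² = (6561 + 3240) / 81 = 121
R = √121 = 11  ⇒  r_B = 11 − 7 = 4

rB=4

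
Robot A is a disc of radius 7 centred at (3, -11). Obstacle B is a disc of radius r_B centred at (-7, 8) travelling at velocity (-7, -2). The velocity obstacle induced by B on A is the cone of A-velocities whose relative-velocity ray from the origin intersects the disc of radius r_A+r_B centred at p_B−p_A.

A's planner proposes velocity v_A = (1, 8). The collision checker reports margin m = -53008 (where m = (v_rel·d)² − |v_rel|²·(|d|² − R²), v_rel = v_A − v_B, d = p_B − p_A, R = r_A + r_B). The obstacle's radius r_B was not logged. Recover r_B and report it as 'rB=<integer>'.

m = -53008
d = (-10, 19);  v_rel = (8, 10),  |v_rel|² = 164
v_rel×d = (8)·(19) − (10)·(-10) = 252
since m = R²·164 − 252²:  R² = (63504 + -53008) / 164 = 64
R = √64 = 8  ⇒  r_B = 8 − 7 = 1

rB=1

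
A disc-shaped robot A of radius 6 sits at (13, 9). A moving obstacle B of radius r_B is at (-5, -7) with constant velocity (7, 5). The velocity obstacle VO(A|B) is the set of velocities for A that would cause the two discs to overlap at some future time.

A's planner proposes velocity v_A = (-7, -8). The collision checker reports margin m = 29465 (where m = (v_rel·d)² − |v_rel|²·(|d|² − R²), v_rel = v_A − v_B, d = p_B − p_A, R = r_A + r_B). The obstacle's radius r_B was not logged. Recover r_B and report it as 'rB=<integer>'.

m = 29465
d = (-18, -16);  v_rel = (-14, -13),  |v_rel|² = 365
v_rel×d = (-14)·(-16) − (-13)·(-18) = -10
since m = R²·365 − (-10)²:  R² = (100 + 29465) / 365 = 81
R = √81 = 9  ⇒  r_B = 9 − 6 = 3

rB=3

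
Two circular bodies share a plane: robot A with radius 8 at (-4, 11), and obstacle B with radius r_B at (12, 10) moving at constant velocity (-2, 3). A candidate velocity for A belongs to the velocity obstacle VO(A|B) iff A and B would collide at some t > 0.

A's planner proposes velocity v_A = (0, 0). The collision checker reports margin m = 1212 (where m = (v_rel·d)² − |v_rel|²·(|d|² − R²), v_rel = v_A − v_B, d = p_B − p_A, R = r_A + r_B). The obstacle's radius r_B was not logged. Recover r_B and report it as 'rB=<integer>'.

m = 1212
d = (16, -1);  v_rel = (2, -3),  |v_rel|² = 13
v_rel×d = (2)·(-1) − (-3)·(16) = 46
since m = R²·13 − 46²:  R² = (2116 + 1212) / 13 = 256
R = √256 = 16  ⇒  r_B = 16 − 8 = 8

rB=8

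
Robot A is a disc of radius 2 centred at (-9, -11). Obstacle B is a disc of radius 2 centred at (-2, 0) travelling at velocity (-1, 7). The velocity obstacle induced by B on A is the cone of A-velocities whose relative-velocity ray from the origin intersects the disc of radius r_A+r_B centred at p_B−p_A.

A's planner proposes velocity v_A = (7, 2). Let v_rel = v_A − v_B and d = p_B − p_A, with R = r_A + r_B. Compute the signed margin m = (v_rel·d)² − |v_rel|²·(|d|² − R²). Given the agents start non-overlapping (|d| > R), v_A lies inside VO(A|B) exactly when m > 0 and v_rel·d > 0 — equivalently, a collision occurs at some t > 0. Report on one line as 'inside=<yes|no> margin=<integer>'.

d = (7, 11),  |d|² = 170;  R = 2+2 = 4,  c = 170−4² = 154
v_rel = (8, -5),  |v_rel|² = 89;  v_rel·d = (8)·(7) + (-5)·(11) = 1
89·t² − 2·t + 154 = 0  ⇒  m = 1² − 89·154 = -13705
m = -13705 < 0,  v_rel·d = 1 > 0  ⇒  outside

inside=no margin=-13705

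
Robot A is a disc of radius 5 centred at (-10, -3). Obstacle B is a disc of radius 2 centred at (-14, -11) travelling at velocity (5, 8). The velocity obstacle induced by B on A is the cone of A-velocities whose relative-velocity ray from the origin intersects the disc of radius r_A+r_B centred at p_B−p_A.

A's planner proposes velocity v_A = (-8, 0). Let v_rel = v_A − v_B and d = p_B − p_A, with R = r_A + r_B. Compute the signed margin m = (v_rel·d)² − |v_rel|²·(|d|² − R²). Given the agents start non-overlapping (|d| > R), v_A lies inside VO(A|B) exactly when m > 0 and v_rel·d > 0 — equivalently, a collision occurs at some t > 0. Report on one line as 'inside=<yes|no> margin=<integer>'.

d = (-4, -8),  |d|² = 80;  R = 5+2 = 7,  c = 80−7² = 31
v_rel = (-13, -8),  |v_rel|² = 233;  v_rel·d = (-13)·(-4) + (-8)·(-8) = 116
233·t² − 232·t + 31 = 0  ⇒  m = 116² − 233·31 = 6233
m = 6233 > 0,  v_rel·d = 116 > 0  ⇒  inside

inside=yes margin=6233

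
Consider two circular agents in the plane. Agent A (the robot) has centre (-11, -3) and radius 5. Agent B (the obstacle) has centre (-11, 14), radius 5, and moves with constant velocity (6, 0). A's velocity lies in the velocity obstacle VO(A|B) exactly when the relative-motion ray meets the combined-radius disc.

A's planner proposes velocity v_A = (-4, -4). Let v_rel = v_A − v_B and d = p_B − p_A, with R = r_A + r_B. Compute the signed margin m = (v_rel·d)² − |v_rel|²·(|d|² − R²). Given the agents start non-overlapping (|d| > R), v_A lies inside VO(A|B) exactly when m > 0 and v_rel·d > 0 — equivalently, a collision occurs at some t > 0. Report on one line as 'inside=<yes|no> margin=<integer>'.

d = (0, 17),  |d|² = 289;  R = 5+5 = 10,  c = 289−10² = 189
v_rel = (-10, -4),  |v_rel|² = 116;  v_rel·d = (-10)·(0) + (-4)·(17) = -68
116·t² + 136·t + 189 = 0  ⇒  m = (-68)² − 116·189 = -17300
m = -17300 < 0,  v_rel·d = -68 < 0  ⇒  outside

inside=no margin=-17300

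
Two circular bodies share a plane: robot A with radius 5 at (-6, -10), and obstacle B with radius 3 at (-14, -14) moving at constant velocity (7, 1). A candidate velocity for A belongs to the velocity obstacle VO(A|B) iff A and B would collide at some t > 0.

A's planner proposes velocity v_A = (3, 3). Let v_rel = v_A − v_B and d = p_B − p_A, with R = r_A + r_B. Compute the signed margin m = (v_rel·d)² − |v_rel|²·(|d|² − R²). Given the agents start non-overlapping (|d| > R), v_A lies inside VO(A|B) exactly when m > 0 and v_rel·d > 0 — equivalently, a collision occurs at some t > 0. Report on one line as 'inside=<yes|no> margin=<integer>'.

d = (-8, -4),  |d|² = 80;  R = 5+3 = 8,  c = 80−8² = 16
v_rel = (-4, 2),  |v_rel|² = 20;  v_rel·d = (-4)·(-8) + (2)·(-4) = 24
20·t² − 48·t + 16 = 0  ⇒  m = 24² − 20·16 = 256
m = 256 > 0,  v_rel·d = 24 > 0  ⇒  inside

inside=yes margin=256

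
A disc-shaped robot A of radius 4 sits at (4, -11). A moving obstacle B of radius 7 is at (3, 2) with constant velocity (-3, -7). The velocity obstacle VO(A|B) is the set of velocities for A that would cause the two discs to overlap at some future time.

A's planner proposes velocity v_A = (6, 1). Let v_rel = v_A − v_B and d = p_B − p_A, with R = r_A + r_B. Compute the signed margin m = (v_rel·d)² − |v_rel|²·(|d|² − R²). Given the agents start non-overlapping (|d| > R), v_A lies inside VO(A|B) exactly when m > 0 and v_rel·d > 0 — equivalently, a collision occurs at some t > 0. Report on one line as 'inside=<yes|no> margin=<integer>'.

d = (-1, 13),  |d|² = 170;  R = 4+7 = 11,  c = 170−11² = 49
v_rel = (9, 8),  |v_rel|² = 145;  v_rel·d = (9)·(-1) + (8)·(13) = 95
145·t² − 190·t + 49 = 0  ⇒  m = 95² − 145·49 = 1920
m = 1920 > 0,  v_rel·d = 95 > 0  ⇒  inside

inside=yes margin=1920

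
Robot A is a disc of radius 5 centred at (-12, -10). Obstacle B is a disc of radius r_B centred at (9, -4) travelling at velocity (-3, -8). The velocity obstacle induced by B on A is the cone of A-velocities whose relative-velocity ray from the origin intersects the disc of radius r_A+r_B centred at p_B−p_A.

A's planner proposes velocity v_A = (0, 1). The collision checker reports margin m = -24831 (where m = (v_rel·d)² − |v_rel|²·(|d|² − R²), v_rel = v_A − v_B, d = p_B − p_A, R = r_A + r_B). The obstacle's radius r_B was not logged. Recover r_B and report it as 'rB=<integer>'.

m = -24831
d = (21, 6);  v_rel = (3, 9),  |v_rel|² = 90
v_rel×d = (3)·(6) − (9)·(21) = -171
since m = R²·90 − (-171)²:  R² = (29241 + -24831) / 90 = 49
R = √49 = 7  ⇒  r_B = 7 − 5 = 2

rB=2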